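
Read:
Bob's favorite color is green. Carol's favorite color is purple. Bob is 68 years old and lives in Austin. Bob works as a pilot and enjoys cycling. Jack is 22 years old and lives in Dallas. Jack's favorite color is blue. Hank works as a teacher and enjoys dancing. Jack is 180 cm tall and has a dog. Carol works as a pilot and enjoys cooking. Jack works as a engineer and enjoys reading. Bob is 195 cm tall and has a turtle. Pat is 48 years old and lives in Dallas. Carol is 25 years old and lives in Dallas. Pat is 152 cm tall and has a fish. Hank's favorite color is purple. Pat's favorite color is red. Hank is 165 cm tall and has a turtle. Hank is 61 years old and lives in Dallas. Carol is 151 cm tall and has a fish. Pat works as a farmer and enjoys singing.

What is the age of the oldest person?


Oldest: Bob at 68

68


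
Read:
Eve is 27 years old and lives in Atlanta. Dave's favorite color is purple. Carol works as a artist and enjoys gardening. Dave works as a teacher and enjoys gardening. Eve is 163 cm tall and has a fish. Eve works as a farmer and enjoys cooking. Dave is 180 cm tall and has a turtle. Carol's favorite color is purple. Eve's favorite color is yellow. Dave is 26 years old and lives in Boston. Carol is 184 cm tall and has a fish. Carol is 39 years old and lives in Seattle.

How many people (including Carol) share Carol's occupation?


Carol is a artist. Count = 1

1


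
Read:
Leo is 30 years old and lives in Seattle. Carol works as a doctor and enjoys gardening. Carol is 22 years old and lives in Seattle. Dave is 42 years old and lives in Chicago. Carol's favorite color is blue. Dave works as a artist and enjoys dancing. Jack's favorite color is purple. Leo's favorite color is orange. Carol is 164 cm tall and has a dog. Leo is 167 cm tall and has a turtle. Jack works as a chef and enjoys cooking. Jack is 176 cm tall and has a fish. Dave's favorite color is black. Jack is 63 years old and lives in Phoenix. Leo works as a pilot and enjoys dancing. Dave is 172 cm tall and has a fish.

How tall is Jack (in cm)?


Jack is 176 cm tall

176


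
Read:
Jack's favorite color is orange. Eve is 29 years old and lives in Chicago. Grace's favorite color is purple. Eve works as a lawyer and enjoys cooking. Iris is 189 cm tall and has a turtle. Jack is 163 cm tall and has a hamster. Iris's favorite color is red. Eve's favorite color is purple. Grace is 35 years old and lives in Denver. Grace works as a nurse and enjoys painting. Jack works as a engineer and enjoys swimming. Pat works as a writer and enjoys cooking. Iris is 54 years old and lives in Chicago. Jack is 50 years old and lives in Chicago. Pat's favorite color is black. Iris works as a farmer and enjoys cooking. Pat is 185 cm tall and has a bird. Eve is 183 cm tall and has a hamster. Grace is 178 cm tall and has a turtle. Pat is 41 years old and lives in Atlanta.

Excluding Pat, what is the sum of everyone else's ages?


Sum (excluding Pat): 168

168


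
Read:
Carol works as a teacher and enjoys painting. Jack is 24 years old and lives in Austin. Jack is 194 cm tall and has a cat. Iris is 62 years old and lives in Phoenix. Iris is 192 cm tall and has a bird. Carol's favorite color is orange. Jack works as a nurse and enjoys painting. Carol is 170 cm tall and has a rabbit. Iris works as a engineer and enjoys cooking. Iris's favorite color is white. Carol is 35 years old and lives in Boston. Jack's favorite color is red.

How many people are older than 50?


Filter: 1

1


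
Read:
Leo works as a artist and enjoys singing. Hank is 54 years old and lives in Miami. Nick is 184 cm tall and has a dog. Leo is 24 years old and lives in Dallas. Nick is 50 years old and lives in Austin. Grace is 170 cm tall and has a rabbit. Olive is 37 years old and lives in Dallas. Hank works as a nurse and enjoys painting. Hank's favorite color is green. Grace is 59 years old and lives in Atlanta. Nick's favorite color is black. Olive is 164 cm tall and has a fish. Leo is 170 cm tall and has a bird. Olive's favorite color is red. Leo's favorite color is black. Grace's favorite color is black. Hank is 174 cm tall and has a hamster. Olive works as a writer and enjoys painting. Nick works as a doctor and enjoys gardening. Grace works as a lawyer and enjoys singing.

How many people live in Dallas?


Count in Dallas: 2

2


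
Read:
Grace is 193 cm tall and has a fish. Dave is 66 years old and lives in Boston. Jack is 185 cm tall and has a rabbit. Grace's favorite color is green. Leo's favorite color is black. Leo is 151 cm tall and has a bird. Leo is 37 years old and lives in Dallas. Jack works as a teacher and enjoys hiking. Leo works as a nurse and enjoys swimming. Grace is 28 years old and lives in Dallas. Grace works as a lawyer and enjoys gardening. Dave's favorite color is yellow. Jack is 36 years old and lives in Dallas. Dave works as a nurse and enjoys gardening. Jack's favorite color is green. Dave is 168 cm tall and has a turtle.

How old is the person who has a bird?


Person with bird is Leo, age 37

37


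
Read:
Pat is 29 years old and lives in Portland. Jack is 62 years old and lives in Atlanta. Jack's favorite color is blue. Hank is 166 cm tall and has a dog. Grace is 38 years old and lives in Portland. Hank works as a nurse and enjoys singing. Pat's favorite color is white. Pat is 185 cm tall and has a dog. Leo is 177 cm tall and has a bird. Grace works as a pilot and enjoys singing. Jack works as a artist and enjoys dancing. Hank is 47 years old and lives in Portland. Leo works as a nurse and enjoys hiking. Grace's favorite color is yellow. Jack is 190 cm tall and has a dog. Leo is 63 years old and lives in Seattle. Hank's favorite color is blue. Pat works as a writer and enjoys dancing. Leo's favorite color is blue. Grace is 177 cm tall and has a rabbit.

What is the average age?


Sum=239, n=5, avg=47.8

47.8


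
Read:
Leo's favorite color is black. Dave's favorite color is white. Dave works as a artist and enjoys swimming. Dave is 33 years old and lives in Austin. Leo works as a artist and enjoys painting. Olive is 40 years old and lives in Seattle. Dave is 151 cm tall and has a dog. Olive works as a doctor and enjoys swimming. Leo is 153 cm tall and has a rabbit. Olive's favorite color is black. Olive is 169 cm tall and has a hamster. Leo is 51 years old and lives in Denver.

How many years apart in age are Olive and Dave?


40 vs 33, diff = 7

7


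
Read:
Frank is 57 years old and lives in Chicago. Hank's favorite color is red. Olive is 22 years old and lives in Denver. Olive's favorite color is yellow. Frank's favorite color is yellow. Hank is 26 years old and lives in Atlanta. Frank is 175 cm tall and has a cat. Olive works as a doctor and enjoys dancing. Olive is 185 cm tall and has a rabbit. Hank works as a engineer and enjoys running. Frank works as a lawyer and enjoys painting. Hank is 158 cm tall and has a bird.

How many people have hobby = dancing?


Count: 1

1


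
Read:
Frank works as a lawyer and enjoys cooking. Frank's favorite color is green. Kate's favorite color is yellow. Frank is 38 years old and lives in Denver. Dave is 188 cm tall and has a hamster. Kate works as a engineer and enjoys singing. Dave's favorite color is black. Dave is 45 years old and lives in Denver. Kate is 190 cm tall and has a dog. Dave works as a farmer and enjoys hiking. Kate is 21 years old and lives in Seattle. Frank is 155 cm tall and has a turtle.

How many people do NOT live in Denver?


Not in Denver: 1

1


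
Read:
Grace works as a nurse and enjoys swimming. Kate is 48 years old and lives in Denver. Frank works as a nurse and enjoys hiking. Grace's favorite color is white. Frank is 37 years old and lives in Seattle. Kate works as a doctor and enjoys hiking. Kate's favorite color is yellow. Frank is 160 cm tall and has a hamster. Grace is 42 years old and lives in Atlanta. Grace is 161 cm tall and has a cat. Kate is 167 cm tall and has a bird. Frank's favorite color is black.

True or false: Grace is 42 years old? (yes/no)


Grace is actually 42. yes

yes


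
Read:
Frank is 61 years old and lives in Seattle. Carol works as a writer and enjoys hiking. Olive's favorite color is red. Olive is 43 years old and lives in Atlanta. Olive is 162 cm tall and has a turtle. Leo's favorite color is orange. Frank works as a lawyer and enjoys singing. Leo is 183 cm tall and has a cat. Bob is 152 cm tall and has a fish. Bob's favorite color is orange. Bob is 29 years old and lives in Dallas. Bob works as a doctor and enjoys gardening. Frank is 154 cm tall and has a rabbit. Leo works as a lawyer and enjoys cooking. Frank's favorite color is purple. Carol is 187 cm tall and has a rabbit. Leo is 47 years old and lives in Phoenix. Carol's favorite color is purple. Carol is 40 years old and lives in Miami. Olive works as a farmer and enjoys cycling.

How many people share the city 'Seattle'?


Count: 1

1


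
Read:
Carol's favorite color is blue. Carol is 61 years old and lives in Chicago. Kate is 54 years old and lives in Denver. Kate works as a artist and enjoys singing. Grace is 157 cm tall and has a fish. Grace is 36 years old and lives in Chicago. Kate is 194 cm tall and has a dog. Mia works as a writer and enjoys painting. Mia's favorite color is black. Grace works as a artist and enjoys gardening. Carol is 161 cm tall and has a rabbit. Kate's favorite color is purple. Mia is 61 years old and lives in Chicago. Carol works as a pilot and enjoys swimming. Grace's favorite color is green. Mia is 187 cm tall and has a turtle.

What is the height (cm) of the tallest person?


Tallest: Kate at 194 cm

194


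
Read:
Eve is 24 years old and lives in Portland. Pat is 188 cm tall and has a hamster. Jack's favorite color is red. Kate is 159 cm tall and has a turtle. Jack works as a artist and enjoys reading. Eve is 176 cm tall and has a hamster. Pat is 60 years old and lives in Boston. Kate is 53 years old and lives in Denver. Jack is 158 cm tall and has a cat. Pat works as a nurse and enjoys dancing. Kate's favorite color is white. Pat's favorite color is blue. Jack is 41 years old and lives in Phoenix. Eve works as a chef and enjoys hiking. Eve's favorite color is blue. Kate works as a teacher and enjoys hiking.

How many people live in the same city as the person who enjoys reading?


Person with hobby reading is Jack, city Phoenix. Count = 1

1


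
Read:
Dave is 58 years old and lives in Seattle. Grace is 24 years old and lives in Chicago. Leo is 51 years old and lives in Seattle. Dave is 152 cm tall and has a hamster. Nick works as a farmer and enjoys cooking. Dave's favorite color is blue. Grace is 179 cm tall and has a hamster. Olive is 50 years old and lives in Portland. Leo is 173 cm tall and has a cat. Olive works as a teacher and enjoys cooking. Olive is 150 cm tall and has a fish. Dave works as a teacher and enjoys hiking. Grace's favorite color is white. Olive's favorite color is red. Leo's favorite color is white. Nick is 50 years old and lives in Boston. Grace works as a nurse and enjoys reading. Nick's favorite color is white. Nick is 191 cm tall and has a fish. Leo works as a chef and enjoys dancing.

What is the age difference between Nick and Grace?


|50 - 24| = 26

26


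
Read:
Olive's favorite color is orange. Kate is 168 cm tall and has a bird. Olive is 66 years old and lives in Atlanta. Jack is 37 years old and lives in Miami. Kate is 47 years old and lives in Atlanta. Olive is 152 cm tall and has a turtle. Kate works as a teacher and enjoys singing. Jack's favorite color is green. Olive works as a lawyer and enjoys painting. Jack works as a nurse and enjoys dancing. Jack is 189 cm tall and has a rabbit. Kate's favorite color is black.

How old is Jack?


Jack is 37 years old

37


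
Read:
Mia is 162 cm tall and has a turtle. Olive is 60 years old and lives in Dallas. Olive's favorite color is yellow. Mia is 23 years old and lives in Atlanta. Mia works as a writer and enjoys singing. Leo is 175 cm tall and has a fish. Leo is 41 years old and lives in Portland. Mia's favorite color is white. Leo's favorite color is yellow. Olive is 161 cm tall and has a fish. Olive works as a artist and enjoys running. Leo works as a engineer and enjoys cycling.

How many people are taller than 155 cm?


Taller than 155: 3

3


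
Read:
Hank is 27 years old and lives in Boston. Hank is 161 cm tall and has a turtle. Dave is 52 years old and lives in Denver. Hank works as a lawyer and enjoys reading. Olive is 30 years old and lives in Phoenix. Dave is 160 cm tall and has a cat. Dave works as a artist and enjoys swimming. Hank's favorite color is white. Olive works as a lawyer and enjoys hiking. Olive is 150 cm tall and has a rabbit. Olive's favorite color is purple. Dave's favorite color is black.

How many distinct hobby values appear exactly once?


Unique hobby values: 3

3


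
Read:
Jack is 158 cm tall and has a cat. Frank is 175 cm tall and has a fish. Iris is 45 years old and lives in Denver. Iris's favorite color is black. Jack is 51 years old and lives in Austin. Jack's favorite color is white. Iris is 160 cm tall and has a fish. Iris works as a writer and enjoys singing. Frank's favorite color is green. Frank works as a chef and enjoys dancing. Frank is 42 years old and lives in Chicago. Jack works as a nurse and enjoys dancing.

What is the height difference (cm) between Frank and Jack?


|175 - 158| = 17

17


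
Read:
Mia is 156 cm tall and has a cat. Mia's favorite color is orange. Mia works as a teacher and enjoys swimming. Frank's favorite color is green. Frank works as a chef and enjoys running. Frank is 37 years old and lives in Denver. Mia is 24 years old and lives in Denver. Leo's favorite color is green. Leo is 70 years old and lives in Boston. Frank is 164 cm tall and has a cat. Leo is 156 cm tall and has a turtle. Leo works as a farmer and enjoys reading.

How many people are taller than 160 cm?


Taller than 160: 1

1


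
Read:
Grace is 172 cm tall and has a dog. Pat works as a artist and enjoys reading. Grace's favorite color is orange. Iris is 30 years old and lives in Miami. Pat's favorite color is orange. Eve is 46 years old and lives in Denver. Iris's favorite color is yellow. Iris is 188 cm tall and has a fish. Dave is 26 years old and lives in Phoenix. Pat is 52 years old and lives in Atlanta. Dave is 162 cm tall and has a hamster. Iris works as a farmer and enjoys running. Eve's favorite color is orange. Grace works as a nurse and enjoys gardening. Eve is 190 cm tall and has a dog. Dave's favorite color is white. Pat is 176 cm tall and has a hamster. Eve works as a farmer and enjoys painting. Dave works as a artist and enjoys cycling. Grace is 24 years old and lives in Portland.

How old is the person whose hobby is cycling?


Person with hobby=cycling is Dave, age 26

26


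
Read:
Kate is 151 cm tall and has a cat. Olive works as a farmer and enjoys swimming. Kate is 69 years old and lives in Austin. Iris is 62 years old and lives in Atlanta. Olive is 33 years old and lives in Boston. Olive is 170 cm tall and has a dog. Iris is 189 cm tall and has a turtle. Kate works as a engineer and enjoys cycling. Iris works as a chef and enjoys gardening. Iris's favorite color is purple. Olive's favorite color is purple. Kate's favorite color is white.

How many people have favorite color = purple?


Count: 2

2


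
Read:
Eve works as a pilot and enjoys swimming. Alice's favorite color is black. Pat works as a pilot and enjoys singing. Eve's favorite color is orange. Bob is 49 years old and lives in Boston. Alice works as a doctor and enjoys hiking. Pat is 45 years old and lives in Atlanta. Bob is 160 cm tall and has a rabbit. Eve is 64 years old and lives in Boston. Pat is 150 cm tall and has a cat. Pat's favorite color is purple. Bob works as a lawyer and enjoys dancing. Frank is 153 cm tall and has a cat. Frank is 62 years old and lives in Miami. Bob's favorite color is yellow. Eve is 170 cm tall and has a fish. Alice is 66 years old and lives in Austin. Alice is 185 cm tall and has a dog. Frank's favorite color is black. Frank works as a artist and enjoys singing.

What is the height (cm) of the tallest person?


Tallest: Alice at 185 cm

185


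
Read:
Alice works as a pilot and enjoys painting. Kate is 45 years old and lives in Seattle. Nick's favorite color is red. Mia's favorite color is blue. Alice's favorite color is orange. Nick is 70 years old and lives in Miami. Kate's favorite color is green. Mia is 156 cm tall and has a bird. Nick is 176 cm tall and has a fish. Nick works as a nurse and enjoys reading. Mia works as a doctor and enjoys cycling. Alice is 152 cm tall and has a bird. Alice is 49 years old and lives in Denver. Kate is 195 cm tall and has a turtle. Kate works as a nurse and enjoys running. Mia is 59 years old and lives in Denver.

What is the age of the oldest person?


Oldest: Nick at 70

70


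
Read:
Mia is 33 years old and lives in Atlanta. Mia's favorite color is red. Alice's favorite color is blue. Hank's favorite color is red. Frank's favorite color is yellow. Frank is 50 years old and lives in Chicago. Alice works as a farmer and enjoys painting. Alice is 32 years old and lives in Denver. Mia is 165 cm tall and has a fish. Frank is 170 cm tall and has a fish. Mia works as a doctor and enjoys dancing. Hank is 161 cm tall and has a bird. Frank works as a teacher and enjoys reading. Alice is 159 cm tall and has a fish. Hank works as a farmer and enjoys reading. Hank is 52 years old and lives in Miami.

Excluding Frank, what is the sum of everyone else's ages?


Sum (excluding Frank): 117

117


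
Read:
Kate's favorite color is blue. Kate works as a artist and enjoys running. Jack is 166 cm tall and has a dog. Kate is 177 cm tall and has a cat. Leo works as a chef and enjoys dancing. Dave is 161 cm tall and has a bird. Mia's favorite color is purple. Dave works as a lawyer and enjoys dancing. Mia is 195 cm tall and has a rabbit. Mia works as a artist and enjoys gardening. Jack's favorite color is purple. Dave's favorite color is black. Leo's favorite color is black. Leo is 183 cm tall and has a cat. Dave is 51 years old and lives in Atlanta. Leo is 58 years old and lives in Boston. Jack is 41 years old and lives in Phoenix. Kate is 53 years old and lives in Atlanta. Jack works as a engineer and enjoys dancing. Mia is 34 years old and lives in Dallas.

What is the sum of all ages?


51+34+41+58+53 = 237

237


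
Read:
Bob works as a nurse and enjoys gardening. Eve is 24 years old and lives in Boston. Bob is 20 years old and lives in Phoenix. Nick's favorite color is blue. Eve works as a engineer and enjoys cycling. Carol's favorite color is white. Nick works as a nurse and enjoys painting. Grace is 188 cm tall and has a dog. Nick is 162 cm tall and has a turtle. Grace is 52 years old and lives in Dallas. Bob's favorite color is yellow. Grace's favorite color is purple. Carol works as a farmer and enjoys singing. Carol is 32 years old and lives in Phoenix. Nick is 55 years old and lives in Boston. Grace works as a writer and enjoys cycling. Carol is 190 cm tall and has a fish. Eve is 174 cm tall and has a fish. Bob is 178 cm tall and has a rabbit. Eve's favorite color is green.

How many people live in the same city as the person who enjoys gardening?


Person with hobby gardening is Bob, city Phoenix. Count = 2

2


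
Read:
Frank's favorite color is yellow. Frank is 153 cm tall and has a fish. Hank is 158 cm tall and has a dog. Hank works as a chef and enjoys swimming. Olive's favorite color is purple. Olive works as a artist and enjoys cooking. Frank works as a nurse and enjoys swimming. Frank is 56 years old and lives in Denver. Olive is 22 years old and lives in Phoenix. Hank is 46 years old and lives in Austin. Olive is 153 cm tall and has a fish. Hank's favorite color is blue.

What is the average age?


Sum=124, n=3, avg=41.33

41.33


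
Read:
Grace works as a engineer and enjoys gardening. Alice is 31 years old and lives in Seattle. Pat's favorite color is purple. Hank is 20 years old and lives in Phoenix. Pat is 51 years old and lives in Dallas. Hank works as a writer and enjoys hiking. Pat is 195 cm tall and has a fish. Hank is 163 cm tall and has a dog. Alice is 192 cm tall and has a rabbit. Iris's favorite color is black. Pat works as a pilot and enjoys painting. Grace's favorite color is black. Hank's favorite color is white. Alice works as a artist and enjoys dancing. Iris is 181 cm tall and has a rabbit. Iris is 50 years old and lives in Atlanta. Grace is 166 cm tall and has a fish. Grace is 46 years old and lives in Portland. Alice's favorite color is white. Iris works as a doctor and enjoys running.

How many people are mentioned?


People: Grace, Iris, Alice, Pat, Hank. Count = 5

5


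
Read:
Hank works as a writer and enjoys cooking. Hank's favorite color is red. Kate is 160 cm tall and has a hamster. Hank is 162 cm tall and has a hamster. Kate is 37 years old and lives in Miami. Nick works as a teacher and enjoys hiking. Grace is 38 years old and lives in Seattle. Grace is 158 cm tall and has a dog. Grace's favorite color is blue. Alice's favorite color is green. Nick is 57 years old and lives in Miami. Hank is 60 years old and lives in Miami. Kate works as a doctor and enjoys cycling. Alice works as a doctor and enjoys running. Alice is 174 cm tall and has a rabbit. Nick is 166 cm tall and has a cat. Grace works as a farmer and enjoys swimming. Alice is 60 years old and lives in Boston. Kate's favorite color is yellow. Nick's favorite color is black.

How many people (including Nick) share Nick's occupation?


Nick is a teacher. Count = 1

1


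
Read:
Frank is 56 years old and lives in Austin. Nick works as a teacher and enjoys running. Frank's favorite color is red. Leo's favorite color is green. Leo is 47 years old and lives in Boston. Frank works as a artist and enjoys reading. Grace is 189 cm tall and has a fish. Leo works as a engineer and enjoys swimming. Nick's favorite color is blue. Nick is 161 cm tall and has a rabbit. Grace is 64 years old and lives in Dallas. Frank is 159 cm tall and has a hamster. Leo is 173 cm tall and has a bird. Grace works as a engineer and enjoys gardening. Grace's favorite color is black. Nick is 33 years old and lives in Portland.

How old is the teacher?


The teacher is Nick, age 33

33


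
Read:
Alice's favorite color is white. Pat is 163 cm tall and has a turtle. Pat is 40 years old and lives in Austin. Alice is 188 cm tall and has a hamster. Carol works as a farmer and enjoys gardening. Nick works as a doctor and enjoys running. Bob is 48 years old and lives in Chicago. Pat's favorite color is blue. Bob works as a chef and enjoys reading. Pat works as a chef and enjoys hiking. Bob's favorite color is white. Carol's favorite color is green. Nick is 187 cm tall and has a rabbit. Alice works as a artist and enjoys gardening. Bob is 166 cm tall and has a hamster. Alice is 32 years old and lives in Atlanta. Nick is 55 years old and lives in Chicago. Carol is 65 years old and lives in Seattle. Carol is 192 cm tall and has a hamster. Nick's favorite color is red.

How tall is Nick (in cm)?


Nick is 187 cm tall

187


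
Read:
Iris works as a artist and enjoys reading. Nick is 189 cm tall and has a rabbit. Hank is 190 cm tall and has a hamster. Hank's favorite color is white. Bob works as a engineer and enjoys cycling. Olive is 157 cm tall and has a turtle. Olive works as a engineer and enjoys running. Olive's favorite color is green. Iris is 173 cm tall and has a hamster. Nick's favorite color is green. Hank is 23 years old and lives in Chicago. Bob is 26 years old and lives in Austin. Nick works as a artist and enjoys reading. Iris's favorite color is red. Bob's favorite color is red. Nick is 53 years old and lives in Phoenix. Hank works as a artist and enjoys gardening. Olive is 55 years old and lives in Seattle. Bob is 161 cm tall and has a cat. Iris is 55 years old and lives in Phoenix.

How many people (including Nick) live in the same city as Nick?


Nick lives in Phoenix. Count = 2

2


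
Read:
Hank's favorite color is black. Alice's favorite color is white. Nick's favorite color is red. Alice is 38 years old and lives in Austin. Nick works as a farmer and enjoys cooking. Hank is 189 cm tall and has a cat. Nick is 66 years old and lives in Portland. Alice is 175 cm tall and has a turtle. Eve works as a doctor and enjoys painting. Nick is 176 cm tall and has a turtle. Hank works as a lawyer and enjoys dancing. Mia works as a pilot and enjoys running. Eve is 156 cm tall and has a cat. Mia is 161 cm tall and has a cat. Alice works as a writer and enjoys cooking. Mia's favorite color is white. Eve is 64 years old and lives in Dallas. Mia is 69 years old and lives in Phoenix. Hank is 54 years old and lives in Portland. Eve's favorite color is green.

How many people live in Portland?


Count in Portland: 2

2


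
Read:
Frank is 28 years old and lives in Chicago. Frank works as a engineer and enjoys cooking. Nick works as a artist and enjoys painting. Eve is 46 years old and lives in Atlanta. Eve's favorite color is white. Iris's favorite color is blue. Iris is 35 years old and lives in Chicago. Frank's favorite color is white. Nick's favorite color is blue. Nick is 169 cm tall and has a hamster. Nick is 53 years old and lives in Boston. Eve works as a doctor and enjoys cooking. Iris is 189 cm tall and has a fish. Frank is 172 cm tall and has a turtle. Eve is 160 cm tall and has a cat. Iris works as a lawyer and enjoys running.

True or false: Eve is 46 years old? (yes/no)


Eve is actually 46. yes

yes


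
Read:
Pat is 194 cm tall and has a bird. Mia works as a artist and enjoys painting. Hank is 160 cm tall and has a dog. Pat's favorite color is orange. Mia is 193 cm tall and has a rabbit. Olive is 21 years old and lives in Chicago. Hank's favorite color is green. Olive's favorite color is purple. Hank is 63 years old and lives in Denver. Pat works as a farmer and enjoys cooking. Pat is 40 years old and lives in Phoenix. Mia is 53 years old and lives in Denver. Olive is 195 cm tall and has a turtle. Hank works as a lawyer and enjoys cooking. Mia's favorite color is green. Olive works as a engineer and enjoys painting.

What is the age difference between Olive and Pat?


|21 - 40| = 19

19


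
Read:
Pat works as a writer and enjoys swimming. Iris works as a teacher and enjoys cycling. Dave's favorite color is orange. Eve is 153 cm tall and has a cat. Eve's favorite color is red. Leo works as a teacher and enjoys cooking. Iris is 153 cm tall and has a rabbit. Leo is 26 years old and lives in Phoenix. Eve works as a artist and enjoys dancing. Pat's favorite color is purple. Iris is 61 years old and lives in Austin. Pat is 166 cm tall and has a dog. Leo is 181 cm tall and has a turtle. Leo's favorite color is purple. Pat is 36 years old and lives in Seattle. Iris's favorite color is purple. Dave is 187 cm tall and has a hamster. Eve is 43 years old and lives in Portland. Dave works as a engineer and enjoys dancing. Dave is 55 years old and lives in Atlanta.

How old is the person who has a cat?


Person with cat is Eve, age 43

43


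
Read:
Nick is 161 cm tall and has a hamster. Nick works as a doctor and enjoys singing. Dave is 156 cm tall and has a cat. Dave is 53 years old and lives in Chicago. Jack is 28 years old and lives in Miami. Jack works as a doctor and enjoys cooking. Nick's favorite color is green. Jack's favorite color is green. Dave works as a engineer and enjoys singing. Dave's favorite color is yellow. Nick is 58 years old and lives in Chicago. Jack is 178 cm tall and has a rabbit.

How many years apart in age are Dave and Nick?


53 vs 58, diff = 5

5


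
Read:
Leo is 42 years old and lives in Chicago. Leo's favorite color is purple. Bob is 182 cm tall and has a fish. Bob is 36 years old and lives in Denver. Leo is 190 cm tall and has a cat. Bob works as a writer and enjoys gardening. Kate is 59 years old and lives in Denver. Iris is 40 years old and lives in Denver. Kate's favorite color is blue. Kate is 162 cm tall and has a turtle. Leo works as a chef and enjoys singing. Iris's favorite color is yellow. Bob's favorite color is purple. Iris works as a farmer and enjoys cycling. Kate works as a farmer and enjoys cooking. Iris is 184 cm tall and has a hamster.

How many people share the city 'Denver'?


Count: 3

3


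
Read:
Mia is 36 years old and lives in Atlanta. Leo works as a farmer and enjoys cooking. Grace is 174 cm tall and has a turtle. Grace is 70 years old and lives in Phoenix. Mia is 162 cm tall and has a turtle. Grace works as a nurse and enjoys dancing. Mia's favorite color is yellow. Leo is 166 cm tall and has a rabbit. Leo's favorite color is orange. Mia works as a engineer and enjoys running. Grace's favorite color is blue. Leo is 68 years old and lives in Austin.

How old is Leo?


Leo is 68 years old

68


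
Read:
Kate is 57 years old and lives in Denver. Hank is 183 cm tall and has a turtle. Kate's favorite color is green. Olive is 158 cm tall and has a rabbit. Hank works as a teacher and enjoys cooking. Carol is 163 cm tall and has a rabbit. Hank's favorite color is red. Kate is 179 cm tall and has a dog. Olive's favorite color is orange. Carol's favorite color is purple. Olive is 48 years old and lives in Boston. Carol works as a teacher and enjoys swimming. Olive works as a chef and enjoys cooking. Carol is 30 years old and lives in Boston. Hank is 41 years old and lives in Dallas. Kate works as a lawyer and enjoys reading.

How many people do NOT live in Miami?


Not in Miami: 4

4


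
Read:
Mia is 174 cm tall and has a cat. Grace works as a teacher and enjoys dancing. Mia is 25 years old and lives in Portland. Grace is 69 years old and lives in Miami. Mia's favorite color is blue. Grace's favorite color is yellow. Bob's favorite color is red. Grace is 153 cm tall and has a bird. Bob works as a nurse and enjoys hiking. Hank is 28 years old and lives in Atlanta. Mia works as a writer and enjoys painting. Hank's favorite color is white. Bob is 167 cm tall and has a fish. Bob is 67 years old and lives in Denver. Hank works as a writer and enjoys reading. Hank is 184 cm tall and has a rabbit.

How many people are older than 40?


Filter: 2

2


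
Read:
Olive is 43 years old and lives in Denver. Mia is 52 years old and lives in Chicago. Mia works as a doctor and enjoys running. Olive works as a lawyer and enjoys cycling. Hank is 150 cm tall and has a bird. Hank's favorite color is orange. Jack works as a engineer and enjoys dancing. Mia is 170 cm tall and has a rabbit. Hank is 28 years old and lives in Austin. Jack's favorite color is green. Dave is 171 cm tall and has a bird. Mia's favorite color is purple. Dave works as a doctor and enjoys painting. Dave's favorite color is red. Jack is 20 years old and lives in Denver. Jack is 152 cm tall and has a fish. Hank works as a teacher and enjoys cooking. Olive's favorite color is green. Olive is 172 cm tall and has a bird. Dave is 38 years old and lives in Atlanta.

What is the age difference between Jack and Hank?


|20 - 28| = 8

8


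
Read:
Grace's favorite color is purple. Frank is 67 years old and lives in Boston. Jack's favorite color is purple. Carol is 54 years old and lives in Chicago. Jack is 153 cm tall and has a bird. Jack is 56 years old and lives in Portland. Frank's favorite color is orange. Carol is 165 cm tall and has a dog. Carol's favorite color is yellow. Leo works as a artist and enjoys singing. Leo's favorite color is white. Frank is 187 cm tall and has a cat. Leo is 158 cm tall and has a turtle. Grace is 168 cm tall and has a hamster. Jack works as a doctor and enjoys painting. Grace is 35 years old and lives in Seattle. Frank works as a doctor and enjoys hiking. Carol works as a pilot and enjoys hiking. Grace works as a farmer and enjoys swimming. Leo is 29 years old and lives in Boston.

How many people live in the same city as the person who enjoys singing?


Person with hobby singing is Leo, city Boston. Count = 2

2


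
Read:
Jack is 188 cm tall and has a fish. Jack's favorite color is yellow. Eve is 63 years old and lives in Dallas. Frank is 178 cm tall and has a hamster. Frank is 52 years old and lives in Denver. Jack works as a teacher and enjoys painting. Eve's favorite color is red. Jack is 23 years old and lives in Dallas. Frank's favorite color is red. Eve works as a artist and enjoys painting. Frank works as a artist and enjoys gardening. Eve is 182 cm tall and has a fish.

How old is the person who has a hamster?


Person with hamster is Frank, age 52

52


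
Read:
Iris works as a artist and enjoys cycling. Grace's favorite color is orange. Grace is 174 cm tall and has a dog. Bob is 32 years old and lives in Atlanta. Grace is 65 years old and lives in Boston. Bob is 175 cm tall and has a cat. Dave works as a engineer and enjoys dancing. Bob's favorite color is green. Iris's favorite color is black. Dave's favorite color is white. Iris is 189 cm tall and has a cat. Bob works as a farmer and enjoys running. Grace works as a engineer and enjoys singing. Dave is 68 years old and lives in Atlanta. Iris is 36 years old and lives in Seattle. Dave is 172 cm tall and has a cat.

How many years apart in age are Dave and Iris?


68 vs 36, diff = 32

32


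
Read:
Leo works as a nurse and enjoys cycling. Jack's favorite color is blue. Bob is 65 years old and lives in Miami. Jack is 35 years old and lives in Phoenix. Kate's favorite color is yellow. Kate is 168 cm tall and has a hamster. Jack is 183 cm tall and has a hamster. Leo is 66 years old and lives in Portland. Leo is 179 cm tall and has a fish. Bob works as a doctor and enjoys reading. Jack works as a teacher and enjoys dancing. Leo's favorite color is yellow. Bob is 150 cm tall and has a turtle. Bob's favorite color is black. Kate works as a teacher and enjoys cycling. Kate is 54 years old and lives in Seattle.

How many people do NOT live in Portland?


Not in Portland: 3

3


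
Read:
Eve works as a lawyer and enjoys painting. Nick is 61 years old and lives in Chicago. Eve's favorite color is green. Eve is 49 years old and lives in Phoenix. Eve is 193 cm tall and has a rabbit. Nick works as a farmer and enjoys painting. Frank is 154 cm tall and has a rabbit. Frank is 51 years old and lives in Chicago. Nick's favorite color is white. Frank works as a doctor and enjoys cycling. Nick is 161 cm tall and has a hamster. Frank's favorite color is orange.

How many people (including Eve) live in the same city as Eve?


Eve lives in Phoenix. Count = 1

1


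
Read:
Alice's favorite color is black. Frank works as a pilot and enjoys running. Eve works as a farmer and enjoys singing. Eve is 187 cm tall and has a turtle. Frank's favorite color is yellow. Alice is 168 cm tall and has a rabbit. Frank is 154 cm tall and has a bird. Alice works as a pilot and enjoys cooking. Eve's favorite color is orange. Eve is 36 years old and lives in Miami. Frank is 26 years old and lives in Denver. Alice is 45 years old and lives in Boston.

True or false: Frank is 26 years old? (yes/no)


Frank is actually 26. yes

yes


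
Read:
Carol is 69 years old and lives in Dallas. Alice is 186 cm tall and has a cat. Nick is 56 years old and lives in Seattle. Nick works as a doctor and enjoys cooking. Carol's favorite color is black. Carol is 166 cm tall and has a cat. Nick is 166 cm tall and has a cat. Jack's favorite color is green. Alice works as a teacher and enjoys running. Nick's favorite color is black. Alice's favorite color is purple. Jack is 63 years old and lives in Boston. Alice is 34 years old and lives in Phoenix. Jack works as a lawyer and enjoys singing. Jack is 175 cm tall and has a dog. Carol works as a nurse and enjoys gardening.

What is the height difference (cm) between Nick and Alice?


|166 - 186| = 20

20


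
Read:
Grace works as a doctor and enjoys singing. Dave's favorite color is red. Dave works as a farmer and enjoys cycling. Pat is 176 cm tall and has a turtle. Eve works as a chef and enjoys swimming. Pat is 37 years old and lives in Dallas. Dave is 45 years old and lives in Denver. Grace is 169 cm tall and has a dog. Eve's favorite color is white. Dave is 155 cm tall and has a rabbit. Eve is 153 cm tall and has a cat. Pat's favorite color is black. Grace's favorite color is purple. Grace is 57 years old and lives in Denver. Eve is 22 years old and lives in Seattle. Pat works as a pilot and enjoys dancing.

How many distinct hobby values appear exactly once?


Unique hobby values: 4

4


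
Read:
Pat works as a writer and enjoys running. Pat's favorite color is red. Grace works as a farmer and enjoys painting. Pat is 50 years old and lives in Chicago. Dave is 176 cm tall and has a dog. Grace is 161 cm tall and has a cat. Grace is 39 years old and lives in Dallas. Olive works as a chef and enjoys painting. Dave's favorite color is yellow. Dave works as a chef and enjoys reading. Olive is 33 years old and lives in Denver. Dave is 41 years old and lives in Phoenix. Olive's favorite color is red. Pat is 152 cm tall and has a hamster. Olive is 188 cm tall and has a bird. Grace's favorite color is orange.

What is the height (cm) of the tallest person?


Tallest: Olive at 188 cm

188


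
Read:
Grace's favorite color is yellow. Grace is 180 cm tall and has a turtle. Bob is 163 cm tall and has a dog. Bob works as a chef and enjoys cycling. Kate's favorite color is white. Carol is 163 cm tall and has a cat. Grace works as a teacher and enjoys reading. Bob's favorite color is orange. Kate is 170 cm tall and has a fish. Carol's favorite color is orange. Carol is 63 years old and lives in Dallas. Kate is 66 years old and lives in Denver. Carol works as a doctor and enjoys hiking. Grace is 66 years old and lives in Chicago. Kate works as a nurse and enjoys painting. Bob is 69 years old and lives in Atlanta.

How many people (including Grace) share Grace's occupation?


Grace is a teacher. Count = 1

1


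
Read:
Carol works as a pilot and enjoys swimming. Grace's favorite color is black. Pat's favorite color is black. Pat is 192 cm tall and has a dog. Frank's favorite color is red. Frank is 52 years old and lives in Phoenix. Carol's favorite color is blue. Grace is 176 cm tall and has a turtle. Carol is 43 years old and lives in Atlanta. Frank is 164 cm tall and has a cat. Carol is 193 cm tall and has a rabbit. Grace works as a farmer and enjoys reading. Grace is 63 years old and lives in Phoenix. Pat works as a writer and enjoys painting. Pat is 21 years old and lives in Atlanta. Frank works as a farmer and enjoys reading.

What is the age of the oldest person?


Oldest: Grace at 63

63


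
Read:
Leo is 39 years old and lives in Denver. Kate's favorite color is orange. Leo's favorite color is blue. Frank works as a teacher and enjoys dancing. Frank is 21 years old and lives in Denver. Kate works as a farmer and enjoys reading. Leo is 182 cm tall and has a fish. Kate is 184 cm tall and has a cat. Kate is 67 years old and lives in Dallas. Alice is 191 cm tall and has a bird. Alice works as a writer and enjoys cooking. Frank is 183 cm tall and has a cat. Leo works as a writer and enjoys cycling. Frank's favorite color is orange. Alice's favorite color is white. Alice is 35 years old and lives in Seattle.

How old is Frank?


Frank is 21 years old

21


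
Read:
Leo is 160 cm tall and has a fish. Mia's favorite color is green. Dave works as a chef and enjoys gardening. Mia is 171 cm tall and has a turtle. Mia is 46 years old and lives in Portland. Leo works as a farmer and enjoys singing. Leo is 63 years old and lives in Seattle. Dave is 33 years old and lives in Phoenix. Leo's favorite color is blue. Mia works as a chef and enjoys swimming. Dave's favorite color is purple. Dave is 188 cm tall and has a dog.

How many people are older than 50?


Filter: 1

1


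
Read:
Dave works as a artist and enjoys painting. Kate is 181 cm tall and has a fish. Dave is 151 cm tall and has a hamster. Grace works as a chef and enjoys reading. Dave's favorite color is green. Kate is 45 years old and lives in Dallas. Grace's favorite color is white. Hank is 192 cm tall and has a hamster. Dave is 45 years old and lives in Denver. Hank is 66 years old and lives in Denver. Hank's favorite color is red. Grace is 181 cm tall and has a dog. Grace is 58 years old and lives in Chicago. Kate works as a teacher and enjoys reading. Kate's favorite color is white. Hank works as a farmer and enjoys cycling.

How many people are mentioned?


People: Hank, Kate, Dave, Grace. Count = 4

4
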